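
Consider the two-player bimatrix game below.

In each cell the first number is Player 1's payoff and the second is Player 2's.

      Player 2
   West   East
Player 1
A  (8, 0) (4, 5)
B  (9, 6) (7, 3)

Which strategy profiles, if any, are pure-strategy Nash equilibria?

(B, West)

Player 1 against West: payoffs 8, 9 → best response B.
Player 1 against East: payoffs 4, 7 → best response B.
Player 2 against A: payoffs 0, 5 → best response East.
Player 2 against B: payoffs 6, 3 → best response West.
Mutual best responses: (B, West).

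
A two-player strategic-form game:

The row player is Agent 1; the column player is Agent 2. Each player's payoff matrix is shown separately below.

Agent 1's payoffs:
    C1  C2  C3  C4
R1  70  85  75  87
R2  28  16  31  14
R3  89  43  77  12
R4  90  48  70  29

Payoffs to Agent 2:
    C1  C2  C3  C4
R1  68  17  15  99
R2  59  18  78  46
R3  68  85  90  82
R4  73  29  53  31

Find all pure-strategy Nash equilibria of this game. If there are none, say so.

(R1, C4) and (R3, C3) and (R4, C1)

Agent 1 against C1: payoffs 70, 28, 89, 90 → best response R4.
Agent 1 against C2: payoffs 85, 16, 43, 48 → best response R1.
Agent 1 against C3: payoffs 75, 31, 77, 70 → best response R3.
Agent 1 against C4: payoffs 87, 14, 12, 29 → best response R1.
Agent 2 against R1: payoffs 68, 17, 15, 99 → best response C4.
Agent 2 against R2: payoffs 59, 18, 78, 46 → best response C3.
Agent 2 against R3: payoffs 68, 85, 90, 82 → best response C3.
Agent 2 against R4: payoffs 73, 29, 53, 31 → best response C1.
Mutual best responses: (R1, C4); (R3, C3); (R4, C1).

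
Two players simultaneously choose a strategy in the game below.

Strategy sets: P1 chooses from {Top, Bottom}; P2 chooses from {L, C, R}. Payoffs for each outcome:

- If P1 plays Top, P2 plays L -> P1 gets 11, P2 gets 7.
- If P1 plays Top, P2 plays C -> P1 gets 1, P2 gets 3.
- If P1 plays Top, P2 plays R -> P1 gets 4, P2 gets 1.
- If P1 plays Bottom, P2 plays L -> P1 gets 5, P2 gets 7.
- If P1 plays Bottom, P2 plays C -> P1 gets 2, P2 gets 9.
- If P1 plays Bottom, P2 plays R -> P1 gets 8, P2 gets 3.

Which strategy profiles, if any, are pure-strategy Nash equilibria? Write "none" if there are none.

Check each profile: it is a Nash equilibrium iff no player can strictly gain by switching unilaterally.
(Top, L): P1 gets 11, best alternative 5; P2 gets 7, best alternative 3. No profitable deviation — NE.
(Top, C): P1 can switch to Bottom (1 → 2). Not NE.
(Top, R): P1 can switch to Bottom (4 → 8). Not NE.
(Bottom, L): P1 can switch to Top (5 → 11). Not NE.
(Bottom, C): P1 gets 2, best alternative 1; P2 gets 9, best alternative 7. No profitable deviation — NE.
(Bottom, R): P2 can switch to L (3 → 7). Not NE.

The pure Nash equilibria are (Top, L) and (Bottom, C).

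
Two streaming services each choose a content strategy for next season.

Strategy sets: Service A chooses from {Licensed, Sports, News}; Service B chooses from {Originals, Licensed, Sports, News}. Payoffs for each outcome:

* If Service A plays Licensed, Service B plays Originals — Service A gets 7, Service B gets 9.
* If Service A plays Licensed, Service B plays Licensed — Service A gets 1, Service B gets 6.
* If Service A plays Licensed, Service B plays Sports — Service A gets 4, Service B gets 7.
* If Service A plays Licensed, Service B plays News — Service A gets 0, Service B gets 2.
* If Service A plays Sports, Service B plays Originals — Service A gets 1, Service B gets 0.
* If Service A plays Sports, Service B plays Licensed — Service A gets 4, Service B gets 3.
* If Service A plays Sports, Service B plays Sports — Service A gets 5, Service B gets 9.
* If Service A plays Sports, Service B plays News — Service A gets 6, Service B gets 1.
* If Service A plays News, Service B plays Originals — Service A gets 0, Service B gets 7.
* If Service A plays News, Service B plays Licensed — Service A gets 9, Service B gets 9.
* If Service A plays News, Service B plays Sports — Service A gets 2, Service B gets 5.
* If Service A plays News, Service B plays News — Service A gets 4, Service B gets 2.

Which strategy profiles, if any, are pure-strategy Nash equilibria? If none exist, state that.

Check each profile: it is a Nash equilibrium iff no player can strictly gain by switching unilaterally.
(Licensed, Originals): Service A gets 7, best alternative 1; Service B gets 9, best alternative 7. No profitable deviation — NE.
(Licensed, Licensed): Service A can switch to Sports (1 → 4). Not NE.
(Licensed, Sports): Service A can switch to Sports (4 → 5). Not NE.
(Licensed, News): Service A can switch to Sports (0 → 6). Not NE.
(Sports, Originals): Service A can switch to Licensed (1 → 7). Not NE.
(Sports, Licensed): Service A can switch to News (4 → 9). Not NE.
(Sports, Sports): Service A gets 5, best alternative 4; Service B gets 9, best alternative 3. No profitable deviation — NE.
(Sports, News): Service B can switch to Licensed (1 → 3). Not NE.
(News, Originals): Service A can switch to Licensed (0 → 7). Not NE.
(News, Licensed): Service A gets 9, best alternative 4; Service B gets 9, best alternative 7. No profitable deviation — NE.
(News, Sports): Service A can switch to Licensed (2 → 4). Not NE.
(News, News): Service A can switch to Sports (4 → 6). Not NE.

(Licensed, Originals); (Sports, Sports); (News, Licensed)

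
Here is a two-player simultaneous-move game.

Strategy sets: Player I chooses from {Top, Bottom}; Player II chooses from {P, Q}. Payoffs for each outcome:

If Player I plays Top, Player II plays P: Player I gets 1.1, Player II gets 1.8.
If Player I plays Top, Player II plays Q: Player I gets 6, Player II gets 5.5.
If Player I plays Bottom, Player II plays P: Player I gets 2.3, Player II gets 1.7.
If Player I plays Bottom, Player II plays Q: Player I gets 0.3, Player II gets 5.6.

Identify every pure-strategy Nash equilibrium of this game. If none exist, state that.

(Top, Q)

Check each profile: it is a Nash equilibrium iff no player can strictly gain by switching unilaterally.
(Top, P): Player I can switch to Bottom (1.1 → 2.3). Not NE.
(Top, Q): Player I gets 6, best alternative 0.3; Player II gets 5.5, best alternative 1.8. No profitable deviation — NE.
(Bottom, P): Player II can switch to Q (1.7 → 5.6). Not NE.
(Bottom, Q): Player I can switch to Top (0.3 → 6). Not NE.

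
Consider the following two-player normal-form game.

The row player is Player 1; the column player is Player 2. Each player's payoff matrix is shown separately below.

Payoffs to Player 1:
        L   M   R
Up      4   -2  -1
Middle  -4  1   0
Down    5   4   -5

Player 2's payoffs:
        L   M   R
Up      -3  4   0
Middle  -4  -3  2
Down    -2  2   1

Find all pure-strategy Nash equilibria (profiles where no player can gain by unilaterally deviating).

Player 1 against L: payoffs 4, -4, 5 → best response Down.
Player 1 against M: payoffs -2, 1, 4 → best response Down.
Player 1 against R: payoffs -1, 0, -5 → best response Middle.
Player 2 against Up: payoffs -3, 4, 0 → best response M.
Player 2 against Middle: payoffs -4, -3, 2 → best response R.
Player 2 against Down: payoffs -2, 2, 1 → best response M.
Mutual best responses: (Middle, R); (Down, M).

Pure-strategy Nash equilibria: (Middle, R); (Down, M)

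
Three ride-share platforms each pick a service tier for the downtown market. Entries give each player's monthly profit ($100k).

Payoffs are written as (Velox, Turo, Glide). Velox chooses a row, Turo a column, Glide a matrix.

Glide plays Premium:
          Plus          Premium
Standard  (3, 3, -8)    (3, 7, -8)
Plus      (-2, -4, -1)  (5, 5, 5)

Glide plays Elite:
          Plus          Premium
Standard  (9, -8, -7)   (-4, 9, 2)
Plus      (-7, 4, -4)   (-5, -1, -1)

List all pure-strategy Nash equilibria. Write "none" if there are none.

(Standard, Plus, Premium): Turo can switch to Premium (3 → 7). Not NE.
(Standard, Plus, Elite): Turo can switch to Premium (-8 → 9). Not NE.
(Standard, Premium, Premium): Velox can switch to Plus (3 → 5). Not NE.
(Standard, Premium, Elite): Velox gets -4, best alternative -5; Turo gets 9, best alternative -8; Glide gets 2, best alternative -8. No profitable deviation — NE.
(Plus, Plus, Premium): Velox can switch to Standard (-2 → 3). Not NE.
(Plus, Plus, Elite): Velox can switch to Standard (-7 → 9). Not NE.
(Plus, Premium, Premium): Velox gets 5, best alternative 3; Turo gets 5, best alternative -4; Glide gets 5, best alternative -1. No profitable deviation — NE.
(Plus, Premium, Elite): Velox can switch to Standard (-5 → -4). Not NE.

Pure-strategy Nash equilibria: (Standard, Premium, Elite) and (Plus, Premium, Premium)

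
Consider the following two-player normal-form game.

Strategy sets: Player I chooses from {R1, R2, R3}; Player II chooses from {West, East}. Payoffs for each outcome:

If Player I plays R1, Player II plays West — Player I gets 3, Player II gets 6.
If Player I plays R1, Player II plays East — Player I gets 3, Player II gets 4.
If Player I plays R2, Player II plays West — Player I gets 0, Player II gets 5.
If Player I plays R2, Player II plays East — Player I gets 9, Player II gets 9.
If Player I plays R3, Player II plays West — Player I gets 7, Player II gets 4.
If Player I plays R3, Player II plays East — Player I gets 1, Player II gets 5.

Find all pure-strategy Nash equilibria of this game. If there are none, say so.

Mark each player's best response to every combination of opponents' strategies; a profile where every player is best-responding is a pure Nash equilibrium.
Player I against West: payoffs 3, 0, 7 → best response R3.
Player I against East: payoffs 3, 9, 1 → best response R2.
Player II against R1: payoffs 6, 4 → best response West.
Player II against R2: payoffs 5, 9 → best response East.
Player II against R3: payoffs 4, 5 → best response East.
Mutual best responses: (R2, East).

The unique pure-strategy Nash equilibrium is (R2, East).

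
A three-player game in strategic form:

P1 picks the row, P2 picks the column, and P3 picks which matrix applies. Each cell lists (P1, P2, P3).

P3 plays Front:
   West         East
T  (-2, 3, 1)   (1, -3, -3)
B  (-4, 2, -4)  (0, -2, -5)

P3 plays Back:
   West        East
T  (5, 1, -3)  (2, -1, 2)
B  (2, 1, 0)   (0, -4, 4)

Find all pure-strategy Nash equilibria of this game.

(T, West, Front): P1 gets -2, best alternative -4; P2 gets 3, best alternative -3; P3 gets 1, best alternative -3. No profitable deviation — NE.
(T, West, Back): P3 can switch to Front (-3 → 1). Not NE.
(T, East, Front): P2 can switch to West (-3 → 3). Not NE.
(T, East, Back): P2 can switch to West (-1 → 1). Not NE.
(B, West, Front): P1 can switch to T (-4 → -2). Not NE.
(B, West, Back): P1 can switch to T (2 → 5). Not NE.
(B, East, Front): P1 can switch to T (0 → 1). Not NE.
(B, East, Back): P1 can switch to T (0 → 2). Not NE.

(T, West, Front)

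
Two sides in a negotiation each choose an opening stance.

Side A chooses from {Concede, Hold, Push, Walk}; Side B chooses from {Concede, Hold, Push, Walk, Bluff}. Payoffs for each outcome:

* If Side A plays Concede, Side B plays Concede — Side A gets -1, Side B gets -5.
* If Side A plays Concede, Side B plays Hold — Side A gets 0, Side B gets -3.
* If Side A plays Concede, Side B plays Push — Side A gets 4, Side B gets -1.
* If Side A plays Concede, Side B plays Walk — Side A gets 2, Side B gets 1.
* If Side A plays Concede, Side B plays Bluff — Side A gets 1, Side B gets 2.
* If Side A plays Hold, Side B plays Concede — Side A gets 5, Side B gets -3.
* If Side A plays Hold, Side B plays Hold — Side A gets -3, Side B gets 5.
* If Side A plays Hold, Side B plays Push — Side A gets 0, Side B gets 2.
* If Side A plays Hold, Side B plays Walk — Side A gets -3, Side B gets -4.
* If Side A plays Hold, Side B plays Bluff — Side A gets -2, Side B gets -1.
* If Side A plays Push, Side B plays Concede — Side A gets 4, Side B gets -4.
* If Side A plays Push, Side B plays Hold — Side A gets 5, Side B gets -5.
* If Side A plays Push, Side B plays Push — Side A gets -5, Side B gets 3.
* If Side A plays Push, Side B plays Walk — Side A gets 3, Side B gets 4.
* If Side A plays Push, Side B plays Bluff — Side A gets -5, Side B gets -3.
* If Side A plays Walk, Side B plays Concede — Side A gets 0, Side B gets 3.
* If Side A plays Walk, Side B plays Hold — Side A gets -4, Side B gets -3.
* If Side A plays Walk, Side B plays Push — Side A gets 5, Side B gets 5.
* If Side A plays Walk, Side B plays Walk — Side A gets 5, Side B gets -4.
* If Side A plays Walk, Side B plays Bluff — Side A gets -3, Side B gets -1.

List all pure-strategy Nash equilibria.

(Concede, Concede): Side A can switch to Hold (-1 → 5). Not NE.
(Concede, Hold): Side A can switch to Push (0 → 5). Not NE.
(Concede, Push): Side A can switch to Walk (4 → 5). Not NE.
(Concede, Walk): Side A can switch to Push (2 → 3). Not NE.
(Concede, Bluff): Side A gets 1, best alternative -2; Side B gets 2, best alternative 1. No profitable deviation — NE.
(Hold, Concede): Side B can switch to Hold (-3 → 5). Not NE.
(Hold, Hold): Side A can switch to Concede (-3 → 0). Not NE.
(Hold, Push): Side A can switch to Concede (0 → 4). Not NE.
(Hold, Walk): Side A can switch to Concede (-3 → 2). Not NE.
(Hold, Bluff): Side A can switch to Concede (-2 → 1). Not NE.
(Push, Concede): Side A can switch to Hold (4 → 5). Not NE.
(Push, Hold): Side B can switch to Concede (-5 → -4). Not NE.
(Push, Push): Side A can switch to Concede (-5 → 4). Not NE.
(Walk, Push): Side A gets 5, best alternative 4; Side B gets 5, best alternative 3. No profitable deviation — NE.
(The remaining 6 profiles each have a profitable deviation by the same check.)

(Concede, Bluff), (Walk, Push)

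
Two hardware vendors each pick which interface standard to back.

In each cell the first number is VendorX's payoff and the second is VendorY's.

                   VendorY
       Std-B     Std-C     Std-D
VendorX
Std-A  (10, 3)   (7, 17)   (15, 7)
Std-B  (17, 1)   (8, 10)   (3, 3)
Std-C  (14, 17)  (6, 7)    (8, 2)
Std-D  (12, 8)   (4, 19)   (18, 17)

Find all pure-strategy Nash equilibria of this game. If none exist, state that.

Pure NE: (Std-B, Std-C)

Check each profile: it is a Nash equilibrium iff no player can strictly gain by switching unilaterally.
(Std-A, Std-B): VendorX can switch to Std-B (10 → 17). Not NE.
(Std-A, Std-C): VendorX can switch to Std-B (7 → 8). Not NE.
(Std-A, Std-D): VendorX can switch to Std-D (15 → 18). Not NE.
(Std-B, Std-B): VendorY can switch to Std-C (1 → 10). Not NE.
(Std-B, Std-C): VendorX gets 8, best alternative 7; VendorY gets 10, best alternative 3. No profitable deviation — NE.
(Std-B, Std-D): VendorX can switch to Std-A (3 → 15). Not NE.
(Std-C, Std-B): VendorX can switch to Std-B (14 → 17). Not NE.
(The remaining 5 profiles each have a profitable deviation by the same check.)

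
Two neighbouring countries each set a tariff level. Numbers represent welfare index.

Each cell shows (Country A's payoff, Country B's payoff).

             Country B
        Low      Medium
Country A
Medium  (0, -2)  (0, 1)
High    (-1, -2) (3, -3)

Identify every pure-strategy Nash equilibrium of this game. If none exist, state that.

For each player, find the best response to each opponent profile; mutual best responses are the pure NE.
Country A against Low: payoffs 0, -1 → best response Medium.
Country A against Medium: payoffs 0, 3 → best response High.
Country B against Medium: payoffs -2, 1 → best response Medium.
Country B against High: payoffs -2, -3 → best response Low.
No profile is a mutual best response for all players.

none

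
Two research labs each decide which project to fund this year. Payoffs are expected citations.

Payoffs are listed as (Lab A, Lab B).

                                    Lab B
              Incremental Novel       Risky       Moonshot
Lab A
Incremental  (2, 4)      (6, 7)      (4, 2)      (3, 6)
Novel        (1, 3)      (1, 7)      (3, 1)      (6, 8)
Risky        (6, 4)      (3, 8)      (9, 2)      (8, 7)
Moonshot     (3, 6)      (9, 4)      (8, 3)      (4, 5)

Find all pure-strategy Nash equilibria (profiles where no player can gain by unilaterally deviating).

No pure-strategy Nash equilibrium.

Lab A against Incremental: payoffs 2, 1, 6, 3 → best response Risky.
Lab A against Novel: payoffs 6, 1, 3, 9 → best response Moonshot.
Lab A against Risky: payoffs 4, 3, 9, 8 → best response Risky.
Lab A against Moonshot: payoffs 3, 6, 8, 4 → best response Risky.
Lab B against Incremental: payoffs 4, 7, 2, 6 → best response Novel.
Lab B against Novel: payoffs 3, 7, 1, 8 → best response Moonshot.
Lab B against Risky: payoffs 4, 8, 2, 7 → best response Novel.
Lab B against Moonshot: payoffs 6, 4, 3, 5 → best response Incremental.
No profile is a mutual best response for all players.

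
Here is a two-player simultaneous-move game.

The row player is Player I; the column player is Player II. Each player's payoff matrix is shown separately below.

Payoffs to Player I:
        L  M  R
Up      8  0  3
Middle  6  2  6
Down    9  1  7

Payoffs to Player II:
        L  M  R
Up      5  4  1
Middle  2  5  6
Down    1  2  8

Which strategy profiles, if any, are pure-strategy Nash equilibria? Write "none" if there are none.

The unique pure-strategy Nash equilibrium is (Down, R).

For each player, find the best response to each opponent profile; mutual best responses are the pure NE.
Player I against L: payoffs 8, 6, 9 → best response Down.
Player I against M: payoffs 0, 2, 1 → best response Middle.
Player I against R: payoffs 3, 6, 7 → best response Down.
Player II against Up: payoffs 5, 4, 1 → best response L.
Player II against Middle: payoffs 2, 5, 6 → best response R.
Player II against Down: payoffs 1, 2, 8 → best response R.
Mutual best responses: (Down, R).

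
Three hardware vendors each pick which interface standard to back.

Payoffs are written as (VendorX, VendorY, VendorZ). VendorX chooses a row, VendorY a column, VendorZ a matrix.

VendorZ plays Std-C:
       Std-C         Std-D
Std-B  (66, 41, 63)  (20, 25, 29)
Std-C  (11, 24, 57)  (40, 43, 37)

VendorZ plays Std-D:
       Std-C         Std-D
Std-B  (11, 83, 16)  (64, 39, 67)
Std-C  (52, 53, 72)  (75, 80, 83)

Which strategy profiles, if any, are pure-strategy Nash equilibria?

VendorX against (Std-C, Std-C): payoffs 66, 11 → best response Std-B.
VendorX against (Std-C, Std-D): payoffs 11, 52 → best response Std-C.
VendorX against (Std-D, Std-C): payoffs 20, 40 → best response Std-C.
VendorX against (Std-D, Std-D): payoffs 64, 75 → best response Std-C.
VendorY against (Std-B, Std-C): payoffs 41, 25 → best response Std-C.
VendorY against (Std-B, Std-D): payoffs 83, 39 → best response Std-C.
VendorY against (Std-C, Std-C): payoffs 24, 43 → best response Std-D.
VendorY against (Std-C, Std-D): payoffs 53, 80 → best response Std-D.
VendorZ against (Std-B, Std-C): payoffs 63, 16 → best response Std-C.
VendorZ against (Std-B, Std-D): payoffs 29, 67 → best response Std-D.
VendorZ against (Std-C, Std-C): payoffs 57, 72 → best response Std-D.
VendorZ against (Std-C, Std-D): payoffs 37, 83 → best response Std-D.
Mutual best responses: (Std-B, Std-C, Std-C); (Std-C, Std-D, Std-D).

(Std-B, Std-C, Std-C); (Std-C, Std-D, Std-D)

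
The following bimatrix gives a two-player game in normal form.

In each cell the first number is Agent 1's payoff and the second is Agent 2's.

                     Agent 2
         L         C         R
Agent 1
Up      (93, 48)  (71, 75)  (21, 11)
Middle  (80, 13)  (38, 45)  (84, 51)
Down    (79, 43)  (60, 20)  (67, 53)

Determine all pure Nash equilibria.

Mark each player's best response to every combination of opponents' strategies; a profile where every player is best-responding is a pure Nash equilibrium.
Agent 1 against L: payoffs 93, 80, 79 → best response Up.
Agent 1 against C: payoffs 71, 38, 60 → best response Up.
Agent 1 against R: payoffs 21, 84, 67 → best response Middle.
Agent 2 against Up: payoffs 48, 75, 11 → best response C.
Agent 2 against Middle: payoffs 13, 45, 51 → best response R.
Agent 2 against Down: payoffs 43, 20, 53 → best response R.
Mutual best responses: (Up, C); (Middle, R).

The pure Nash equilibria are (Up, C), (Middle, R).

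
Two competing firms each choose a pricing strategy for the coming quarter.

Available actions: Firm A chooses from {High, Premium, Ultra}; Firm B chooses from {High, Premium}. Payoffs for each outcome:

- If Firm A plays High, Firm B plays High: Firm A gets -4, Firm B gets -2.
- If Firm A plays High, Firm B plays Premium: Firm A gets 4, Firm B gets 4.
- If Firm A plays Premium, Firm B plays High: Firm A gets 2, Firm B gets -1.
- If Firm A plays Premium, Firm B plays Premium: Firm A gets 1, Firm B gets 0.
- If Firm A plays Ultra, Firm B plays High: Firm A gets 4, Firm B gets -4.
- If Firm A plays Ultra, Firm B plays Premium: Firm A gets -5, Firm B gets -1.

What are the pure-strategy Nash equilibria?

For each player, find the best response to each opponent profile; mutual best responses are the pure NE.
Firm A against High: payoffs -4, 2, 4 → best response Ultra.
Firm A against Premium: payoffs 4, 1, -5 → best response High.
Firm B against High: payoffs -2, 4 → best response Premium.
Firm B against Premium: payoffs -1, 0 → best response Premium.
Firm B against Ultra: payoffs -4, -1 → best response Premium.
Mutual best responses: (High, Premium).

The unique pure-strategy Nash equilibrium is (High, Premium).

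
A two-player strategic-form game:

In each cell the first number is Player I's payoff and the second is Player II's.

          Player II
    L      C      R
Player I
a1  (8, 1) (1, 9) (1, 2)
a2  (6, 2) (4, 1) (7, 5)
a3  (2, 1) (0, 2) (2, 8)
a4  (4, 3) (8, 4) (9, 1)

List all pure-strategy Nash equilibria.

(a4, C)

Player I against L: payoffs 8, 6, 2, 4 → best response a1.
Player I against C: payoffs 1, 4, 0, 8 → best response a4.
Player I against R: payoffs 1, 7, 2, 9 → best response a4.
Player II against a1: payoffs 1, 9, 2 → best response C.
Player II against a2: payoffs 2, 1, 5 → best response R.
Player II against a3: payoffs 1, 2, 8 → best response R.
Player II against a4: payoffs 3, 4, 1 → best response C.
Mutual best responses: (a4, C).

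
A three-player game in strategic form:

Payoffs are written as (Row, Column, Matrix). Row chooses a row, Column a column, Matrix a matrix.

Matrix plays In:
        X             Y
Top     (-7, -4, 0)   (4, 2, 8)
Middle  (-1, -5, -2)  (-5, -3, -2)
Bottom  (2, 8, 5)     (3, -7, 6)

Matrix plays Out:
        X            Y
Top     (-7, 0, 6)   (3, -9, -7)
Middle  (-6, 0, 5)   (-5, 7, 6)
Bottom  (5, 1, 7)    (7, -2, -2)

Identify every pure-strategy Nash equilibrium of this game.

(Top, X, In): Row can switch to Middle (-7 → -1). Not NE.
(Top, X, Out): Row can switch to Middle (-7 → -6). Not NE.
(Top, Y, In): Row gets 4, best alternative 3; Column gets 2, best alternative -4; Matrix gets 8, best alternative -7. No profitable deviation — NE.
(Top, Y, Out): Row can switch to Bottom (3 → 7). Not NE.
(Middle, X, In): Row can switch to Bottom (-1 → 2). Not NE.
(Middle, X, Out): Row can switch to Bottom (-6 → 5). Not NE.
(Middle, Y, In): Row can switch to Top (-5 → 4). Not NE.
(Bottom, X, Out): Row gets 5, best alternative -6; Column gets 1, best alternative -2; Matrix gets 7, best alternative 5. No profitable deviation — NE.
(The remaining 4 profiles each have a profitable deviation by the same check.)

Pure-strategy Nash equilibria: (Top, Y, In) and (Bottom, X, Out)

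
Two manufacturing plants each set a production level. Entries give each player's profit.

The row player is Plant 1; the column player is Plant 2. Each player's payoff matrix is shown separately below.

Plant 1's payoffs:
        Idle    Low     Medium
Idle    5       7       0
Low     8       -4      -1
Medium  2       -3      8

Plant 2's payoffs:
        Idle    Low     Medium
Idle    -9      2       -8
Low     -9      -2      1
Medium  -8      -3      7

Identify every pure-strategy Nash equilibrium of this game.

(Idle, Low), (Medium, Medium)

Plant 1 against Idle: payoffs 5, 8, 2 → best response Low.
Plant 1 against Low: payoffs 7, -4, -3 → best response Idle.
Plant 1 against Medium: payoffs 0, -1, 8 → best response Medium.
Plant 2 against Idle: payoffs -9, 2, -8 → best response Low.
Plant 2 against Low: payoffs -9, -2, 1 → best response Medium.
Plant 2 against Medium: payoffs -8, -3, 7 → best response Medium.
Mutual best responses: (Idle, Low); (Medium, Medium).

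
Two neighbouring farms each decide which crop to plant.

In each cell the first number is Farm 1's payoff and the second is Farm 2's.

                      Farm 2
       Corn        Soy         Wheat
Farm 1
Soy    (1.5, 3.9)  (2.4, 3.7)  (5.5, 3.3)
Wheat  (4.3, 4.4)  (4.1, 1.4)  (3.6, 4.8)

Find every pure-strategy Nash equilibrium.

(Soy, Corn): Farm 1 can switch to Wheat (1.5 → 4.3). Not NE.
(Soy, Soy): Farm 1 can switch to Wheat (2.4 → 4.1). Not NE.
(Soy, Wheat): Farm 2 can switch to Corn (3.3 → 3.9). Not NE.
(Wheat, Corn): Farm 2 can switch to Wheat (4.4 → 4.8). Not NE.
(Wheat, Soy): Farm 2 can switch to Corn (1.4 → 4.4). Not NE.
(Wheat, Wheat): Farm 1 can switch to Soy (3.6 → 5.5). Not NE.

There is no pure-strategy Nash equilibrium.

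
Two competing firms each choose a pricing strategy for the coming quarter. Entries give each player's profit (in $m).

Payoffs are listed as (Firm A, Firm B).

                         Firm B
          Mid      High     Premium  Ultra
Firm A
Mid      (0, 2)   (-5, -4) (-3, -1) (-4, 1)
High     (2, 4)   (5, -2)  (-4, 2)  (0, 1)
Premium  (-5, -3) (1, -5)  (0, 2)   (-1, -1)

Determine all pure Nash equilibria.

The pure Nash equilibria are (High, Mid), (Premium, Premium).

(Mid, Mid): Firm A can switch to High (0 → 2). Not NE.
(Mid, High): Firm A can switch to High (-5 → 5). Not NE.
(Mid, Premium): Firm A can switch to Premium (-3 → 0). Not NE.
(Mid, Ultra): Firm A can switch to High (-4 → 0). Not NE.
(High, Mid): Firm A gets 2, best alternative 0; Firm B gets 4, best alternative 2. No profitable deviation — NE.
(High, High): Firm B can switch to Mid (-2 → 4). Not NE.
(High, Premium): Firm A can switch to Mid (-4 → -3). Not NE.
(Premium, Premium): Firm A gets 0, best alternative -3; Firm B gets 2, best alternative -1. No profitable deviation — NE.
(The remaining 4 profiles each have a profitable deviation by the same check.)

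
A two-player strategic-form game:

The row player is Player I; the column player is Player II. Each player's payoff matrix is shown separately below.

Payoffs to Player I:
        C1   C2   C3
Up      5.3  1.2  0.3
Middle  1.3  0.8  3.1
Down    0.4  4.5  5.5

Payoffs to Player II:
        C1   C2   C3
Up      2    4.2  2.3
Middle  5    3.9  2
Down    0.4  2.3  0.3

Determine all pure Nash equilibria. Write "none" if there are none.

(Down, C2)

Player I against C1: payoffs 5.3, 1.3, 0.4 → best response Up.
Player I against C2: payoffs 1.2, 0.8, 4.5 → best response Down.
Player I against C3: payoffs 0.3, 3.1, 5.5 → best response Down.
Player II against Up: payoffs 2, 4.2, 2.3 → best response C2.
Player II against Middle: payoffs 5, 3.9, 2 → best response C1.
Player II against Down: payoffs 0.4, 2.3, 0.3 → best response C2.
Mutual best responses: (Down, C2).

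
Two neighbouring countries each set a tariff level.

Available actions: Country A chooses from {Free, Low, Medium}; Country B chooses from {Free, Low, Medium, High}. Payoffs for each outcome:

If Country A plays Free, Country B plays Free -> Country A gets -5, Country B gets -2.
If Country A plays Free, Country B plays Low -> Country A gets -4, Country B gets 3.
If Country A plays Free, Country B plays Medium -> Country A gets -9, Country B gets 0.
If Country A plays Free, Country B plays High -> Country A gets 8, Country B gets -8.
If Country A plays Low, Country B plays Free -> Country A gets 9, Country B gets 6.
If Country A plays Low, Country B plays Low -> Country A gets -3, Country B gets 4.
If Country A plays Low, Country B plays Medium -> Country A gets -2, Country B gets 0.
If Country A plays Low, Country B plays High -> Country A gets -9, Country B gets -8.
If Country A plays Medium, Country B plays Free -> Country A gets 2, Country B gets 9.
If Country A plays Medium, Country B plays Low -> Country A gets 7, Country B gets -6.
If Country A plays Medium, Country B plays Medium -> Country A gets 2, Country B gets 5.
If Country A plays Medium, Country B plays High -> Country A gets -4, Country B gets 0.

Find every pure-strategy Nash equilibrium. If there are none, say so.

(Low, Free)

Country A against Free: payoffs -5, 9, 2 → best response Low.
Country A against Low: payoffs -4, -3, 7 → best response Medium.
Country A against Medium: payoffs -9, -2, 2 → best response Medium.
Country A against High: payoffs 8, -9, -4 → best response Free.
Country B against Free: payoffs -2, 3, 0, -8 → best response Low.
Country B against Low: payoffs 6, 4, 0, -8 → best response Free.
Country B against Medium: payoffs 9, -6, 5, 0 → best response Free.
Mutual best responses: (Low, Free).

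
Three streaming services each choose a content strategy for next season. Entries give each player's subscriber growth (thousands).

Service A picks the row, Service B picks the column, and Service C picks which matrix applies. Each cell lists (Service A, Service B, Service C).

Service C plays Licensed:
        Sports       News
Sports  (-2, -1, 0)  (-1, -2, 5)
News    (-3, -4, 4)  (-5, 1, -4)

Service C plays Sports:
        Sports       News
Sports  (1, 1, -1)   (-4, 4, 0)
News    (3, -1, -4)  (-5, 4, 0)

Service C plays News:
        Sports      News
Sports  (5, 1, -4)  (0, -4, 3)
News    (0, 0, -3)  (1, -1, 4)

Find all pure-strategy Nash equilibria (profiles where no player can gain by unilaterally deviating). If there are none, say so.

Mark each player's best response to every combination of opponents' strategies; a profile where every player is best-responding is a pure Nash equilibrium.
Service A against (Sports, Licensed): payoffs -2, -3 → best response Sports.
Service A against (Sports, Sports): payoffs 1, 3 → best response News.
Service A against (Sports, News): payoffs 5, 0 → best response Sports.
Service A against (News, Licensed): payoffs -1, -5 → best response Sports.
Service A against (News, Sports): payoffs -4, -5 → best response Sports.
Service A against (News, News): payoffs 0, 1 → best response News.
Service B against (Sports, Licensed): payoffs -1, -2 → best response Sports.
Service B against (Sports, Sports): payoffs 1, 4 → best response News.
Service B against (Sports, News): payoffs 1, -4 → best response Sports.
Service B against (News, Licensed): payoffs -4, 1 → best response News.
Service B against (News, Sports): payoffs -1, 4 → best response News.
Service B against (News, News): payoffs 0, -1 → best response Sports.
Service C against (Sports, Sports): payoffs 0, -1, -4 → best response Licensed.
Service C against (Sports, News): payoffs 5, 0, 3 → best response Licensed.
Service C against (News, Sports): payoffs 4, -4, -3 → best response Licensed.
Service C against (News, News): payoffs -4, 0, 4 → best response News.
Mutual best responses: (Sports, Sports, Licensed).

The unique pure-strategy Nash equilibrium is (Sports, Sports, Licensed).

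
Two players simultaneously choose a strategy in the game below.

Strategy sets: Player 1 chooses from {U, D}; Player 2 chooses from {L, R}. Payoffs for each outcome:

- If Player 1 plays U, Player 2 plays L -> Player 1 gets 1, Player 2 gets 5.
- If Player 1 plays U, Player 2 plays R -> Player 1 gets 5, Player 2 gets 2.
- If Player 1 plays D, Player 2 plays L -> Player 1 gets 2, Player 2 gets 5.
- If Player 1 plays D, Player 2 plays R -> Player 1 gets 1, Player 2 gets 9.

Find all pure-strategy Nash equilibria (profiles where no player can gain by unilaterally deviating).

(U, L): Player 1 can switch to D (1 → 2). Not NE.
(U, R): Player 2 can switch to L (2 → 5). Not NE.
(D, L): Player 2 can switch to R (5 → 9). Not NE.
(D, R): Player 1 can switch to U (1 → 5). Not NE.

There is no pure-strategy Nash equilibrium.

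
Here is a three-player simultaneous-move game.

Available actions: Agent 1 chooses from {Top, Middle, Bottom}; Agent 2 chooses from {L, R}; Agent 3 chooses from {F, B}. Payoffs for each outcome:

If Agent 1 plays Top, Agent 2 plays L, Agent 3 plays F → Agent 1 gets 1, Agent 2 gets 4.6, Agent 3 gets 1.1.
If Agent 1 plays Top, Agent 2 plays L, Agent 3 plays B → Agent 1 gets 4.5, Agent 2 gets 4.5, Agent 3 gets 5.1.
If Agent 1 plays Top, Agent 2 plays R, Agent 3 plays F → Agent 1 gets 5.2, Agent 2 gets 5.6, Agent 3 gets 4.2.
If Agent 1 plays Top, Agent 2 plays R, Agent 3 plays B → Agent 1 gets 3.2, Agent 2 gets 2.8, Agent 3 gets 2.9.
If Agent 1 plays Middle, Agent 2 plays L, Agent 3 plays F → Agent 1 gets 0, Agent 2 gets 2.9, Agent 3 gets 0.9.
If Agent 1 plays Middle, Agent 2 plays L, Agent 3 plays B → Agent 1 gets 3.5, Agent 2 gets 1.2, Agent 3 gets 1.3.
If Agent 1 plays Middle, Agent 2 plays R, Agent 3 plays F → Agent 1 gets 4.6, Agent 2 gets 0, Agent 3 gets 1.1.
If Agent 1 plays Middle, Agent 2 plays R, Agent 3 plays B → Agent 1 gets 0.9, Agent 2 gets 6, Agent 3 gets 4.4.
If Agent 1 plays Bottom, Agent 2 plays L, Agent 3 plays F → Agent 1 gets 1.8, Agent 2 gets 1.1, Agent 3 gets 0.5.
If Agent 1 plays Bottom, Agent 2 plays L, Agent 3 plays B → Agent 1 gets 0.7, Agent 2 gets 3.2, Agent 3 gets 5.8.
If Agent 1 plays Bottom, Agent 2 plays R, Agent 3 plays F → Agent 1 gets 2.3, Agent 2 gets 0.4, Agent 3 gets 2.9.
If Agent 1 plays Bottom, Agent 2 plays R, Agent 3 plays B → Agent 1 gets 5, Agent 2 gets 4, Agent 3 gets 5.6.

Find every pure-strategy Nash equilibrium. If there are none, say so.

The pure Nash equilibria are (Top, L, B) and (Top, R, F) and (Bottom, R, B).

Mark each player's best response to every combination of opponents' strategies; a profile where every player is best-responding is a pure Nash equilibrium.
Agent 1 against (L, F): payoffs 1, 0, 1.8 → best response Bottom.
Agent 1 against (L, B): payoffs 4.5, 3.5, 0.7 → best response Top.
Agent 1 against (R, F): payoffs 5.2, 4.6, 2.3 → best response Top.
Agent 1 against (R, B): payoffs 3.2, 0.9, 5 → best response Bottom.
Agent 2 against (Top, F): payoffs 4.6, 5.6 → best response R.
Agent 2 against (Top, B): payoffs 4.5, 2.8 → best response L.
Agent 2 against (Middle, F): payoffs 2.9, 0 → best response L.
Agent 2 against (Middle, B): payoffs 1.2, 6 → best response R.
Agent 2 against (Bottom, F): payoffs 1.1, 0.4 → best response L.
Agent 2 against (Bottom, B): payoffs 3.2, 4 → best response R.
Agent 3 against (Top, L): payoffs 1.1, 5.1 → best response B.
Agent 3 against (Top, R): payoffs 4.2, 2.9 → best response F.
Agent 3 against (Middle, L): payoffs 0.9, 1.3 → best response B.
Agent 3 against (Middle, R): payoffs 1.1, 4.4 → best response B.
Agent 3 against (Bottom, L): payoffs 0.5, 5.8 → best response B.
Agent 3 against (Bottom, R): payoffs 2.9, 5.6 → best response B.
Mutual best responses: (Top, L, B); (Top, R, F); (Bottom, R, B).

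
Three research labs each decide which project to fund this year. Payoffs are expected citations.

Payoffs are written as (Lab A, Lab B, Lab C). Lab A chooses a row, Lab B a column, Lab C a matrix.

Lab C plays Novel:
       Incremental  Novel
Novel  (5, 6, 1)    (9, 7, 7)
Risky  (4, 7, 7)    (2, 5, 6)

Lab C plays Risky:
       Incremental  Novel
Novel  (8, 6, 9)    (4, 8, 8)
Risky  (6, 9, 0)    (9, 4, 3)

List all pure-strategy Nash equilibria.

none

Lab A against (Incremental, Novel): payoffs 5, 4 → best response Novel.
Lab A against (Incremental, Risky): payoffs 8, 6 → best response Novel.
Lab A against (Novel, Novel): payoffs 9, 2 → best response Novel.
Lab A against (Novel, Risky): payoffs 4, 9 → best response Risky.
Lab B against (Novel, Novel): payoffs 6, 7 → best response Novel.
Lab B against (Novel, Risky): payoffs 6, 8 → best response Novel.
Lab B against (Risky, Novel): payoffs 7, 5 → best response Incremental.
Lab B against (Risky, Risky): payoffs 9, 4 → best response Incremental.
Lab C against (Novel, Incremental): payoffs 1, 9 → best response Risky.
Lab C against (Novel, Novel): payoffs 7, 8 → best response Risky.
Lab C against (Risky, Incremental): payoffs 7, 0 → best response Novel.
Lab C against (Risky, Novel): payoffs 6, 3 → best response Novel.
No profile is a mutual best response for all players.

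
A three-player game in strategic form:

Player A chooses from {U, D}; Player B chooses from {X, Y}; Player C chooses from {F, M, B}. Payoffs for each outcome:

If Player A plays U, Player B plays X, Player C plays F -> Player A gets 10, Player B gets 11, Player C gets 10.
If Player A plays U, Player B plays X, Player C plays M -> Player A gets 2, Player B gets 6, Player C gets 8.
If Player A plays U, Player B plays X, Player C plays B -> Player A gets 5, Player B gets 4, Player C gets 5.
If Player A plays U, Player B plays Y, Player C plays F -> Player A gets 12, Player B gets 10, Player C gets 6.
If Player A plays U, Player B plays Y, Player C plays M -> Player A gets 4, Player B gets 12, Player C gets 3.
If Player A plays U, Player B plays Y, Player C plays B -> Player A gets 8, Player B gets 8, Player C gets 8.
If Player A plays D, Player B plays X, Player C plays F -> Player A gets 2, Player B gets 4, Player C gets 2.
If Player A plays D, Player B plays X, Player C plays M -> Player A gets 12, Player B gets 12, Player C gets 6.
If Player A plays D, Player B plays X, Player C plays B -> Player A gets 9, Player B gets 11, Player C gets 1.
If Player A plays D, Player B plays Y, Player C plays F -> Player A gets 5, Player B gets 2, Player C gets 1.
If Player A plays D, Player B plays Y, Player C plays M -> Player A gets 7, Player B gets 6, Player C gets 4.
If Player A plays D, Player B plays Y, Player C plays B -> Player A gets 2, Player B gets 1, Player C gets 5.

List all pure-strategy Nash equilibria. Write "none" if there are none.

The pure Nash equilibria are (U, X, F) and (U, Y, B) and (D, X, M).

Player A against (X, F): payoffs 10, 2 → best response U.
Player A against (X, M): payoffs 2, 12 → best response D.
Player A against (X, B): payoffs 5, 9 → best response D.
Player A against (Y, F): payoffs 12, 5 → best response U.
Player A against (Y, M): payoffs 4, 7 → best response D.
Player A against (Y, B): payoffs 8, 2 → best response U.
Player B against (U, F): payoffs 11, 10 → best response X.
Player B against (U, M): payoffs 6, 12 → best response Y.
Player B against (U, B): payoffs 4, 8 → best response Y.
Player B against (D, F): payoffs 4, 2 → best response X.
Player B against (D, M): payoffs 12, 6 → best response X.
Player B against (D, B): payoffs 11, 1 → best response X.
Player C against (U, X): payoffs 10, 8, 5 → best response F.
Player C against (U, Y): payoffs 6, 3, 8 → best response B.
Player C against (D, X): payoffs 2, 6, 1 → best response M.
Player C against (D, Y): payoffs 1, 4, 5 → best response B.
Mutual best responses: (U, X, F); (U, Y, B); (D, X, M).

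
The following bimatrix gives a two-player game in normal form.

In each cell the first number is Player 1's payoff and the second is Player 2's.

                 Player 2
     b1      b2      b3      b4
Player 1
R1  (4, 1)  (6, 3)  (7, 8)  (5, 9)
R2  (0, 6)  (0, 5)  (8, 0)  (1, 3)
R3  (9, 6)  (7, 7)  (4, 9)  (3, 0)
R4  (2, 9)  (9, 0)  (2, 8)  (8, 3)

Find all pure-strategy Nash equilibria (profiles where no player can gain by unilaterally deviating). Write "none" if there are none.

Mark each player's best response to every combination of opponents' strategies; a profile where every player is best-responding is a pure Nash equilibrium.
Player 1 against b1: payoffs 4, 0, 9, 2 → best response R3.
Player 1 against b2: payoffs 6, 0, 7, 9 → best response R4.
Player 1 against b3: payoffs 7, 8, 4, 2 → best response R2.
Player 1 against b4: payoffs 5, 1, 3, 8 → best response R4.
Player 2 against R1: payoffs 1, 3, 8, 9 → best response b4.
Player 2 against R2: payoffs 6, 5, 0, 3 → best response b1.
Player 2 against R3: payoffs 6, 7, 9, 0 → best response b3.
Player 2 against R4: payoffs 9, 0, 8, 3 → best response b1.
No profile is a mutual best response for all players.

No pure-strategy Nash equilibrium.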